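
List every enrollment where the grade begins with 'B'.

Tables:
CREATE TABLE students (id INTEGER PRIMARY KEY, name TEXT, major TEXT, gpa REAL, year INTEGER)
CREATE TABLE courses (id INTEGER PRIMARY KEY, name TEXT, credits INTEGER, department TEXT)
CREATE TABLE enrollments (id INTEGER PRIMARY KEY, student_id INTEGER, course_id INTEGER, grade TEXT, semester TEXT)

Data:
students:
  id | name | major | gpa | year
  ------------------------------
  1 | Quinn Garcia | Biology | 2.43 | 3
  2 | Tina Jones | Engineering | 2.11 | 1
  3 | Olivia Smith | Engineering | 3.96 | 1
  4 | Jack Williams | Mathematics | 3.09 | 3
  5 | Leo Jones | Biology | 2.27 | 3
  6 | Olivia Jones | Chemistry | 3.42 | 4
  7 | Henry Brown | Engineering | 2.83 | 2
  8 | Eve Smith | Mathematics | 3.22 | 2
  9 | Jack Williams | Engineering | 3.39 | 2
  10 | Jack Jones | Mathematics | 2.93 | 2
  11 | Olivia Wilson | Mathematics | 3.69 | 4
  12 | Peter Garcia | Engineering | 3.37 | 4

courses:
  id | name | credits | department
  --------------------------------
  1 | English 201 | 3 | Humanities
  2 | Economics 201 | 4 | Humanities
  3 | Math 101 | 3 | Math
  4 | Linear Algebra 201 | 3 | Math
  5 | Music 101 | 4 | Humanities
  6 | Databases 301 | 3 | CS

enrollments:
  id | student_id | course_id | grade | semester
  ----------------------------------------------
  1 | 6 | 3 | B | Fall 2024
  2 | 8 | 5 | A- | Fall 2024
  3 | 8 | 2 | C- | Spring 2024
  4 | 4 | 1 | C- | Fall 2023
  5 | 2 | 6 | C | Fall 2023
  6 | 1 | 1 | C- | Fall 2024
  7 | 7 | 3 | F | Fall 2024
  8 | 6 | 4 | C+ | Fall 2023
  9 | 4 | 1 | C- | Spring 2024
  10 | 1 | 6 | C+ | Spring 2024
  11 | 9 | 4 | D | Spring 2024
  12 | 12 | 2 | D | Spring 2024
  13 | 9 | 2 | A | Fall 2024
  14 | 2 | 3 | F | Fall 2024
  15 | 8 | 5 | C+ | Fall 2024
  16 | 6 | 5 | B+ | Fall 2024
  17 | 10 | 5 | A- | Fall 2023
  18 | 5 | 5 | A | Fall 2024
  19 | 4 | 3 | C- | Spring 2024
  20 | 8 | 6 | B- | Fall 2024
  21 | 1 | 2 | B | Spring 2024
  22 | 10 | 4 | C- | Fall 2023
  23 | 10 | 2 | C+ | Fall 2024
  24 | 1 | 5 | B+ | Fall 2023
SELECT id, grade FROM enrollments WHERE grade LIKE 'B%'

Execution result:
id | grade
1 | B
16 | B+
20 | B-
21 | B
24 | B+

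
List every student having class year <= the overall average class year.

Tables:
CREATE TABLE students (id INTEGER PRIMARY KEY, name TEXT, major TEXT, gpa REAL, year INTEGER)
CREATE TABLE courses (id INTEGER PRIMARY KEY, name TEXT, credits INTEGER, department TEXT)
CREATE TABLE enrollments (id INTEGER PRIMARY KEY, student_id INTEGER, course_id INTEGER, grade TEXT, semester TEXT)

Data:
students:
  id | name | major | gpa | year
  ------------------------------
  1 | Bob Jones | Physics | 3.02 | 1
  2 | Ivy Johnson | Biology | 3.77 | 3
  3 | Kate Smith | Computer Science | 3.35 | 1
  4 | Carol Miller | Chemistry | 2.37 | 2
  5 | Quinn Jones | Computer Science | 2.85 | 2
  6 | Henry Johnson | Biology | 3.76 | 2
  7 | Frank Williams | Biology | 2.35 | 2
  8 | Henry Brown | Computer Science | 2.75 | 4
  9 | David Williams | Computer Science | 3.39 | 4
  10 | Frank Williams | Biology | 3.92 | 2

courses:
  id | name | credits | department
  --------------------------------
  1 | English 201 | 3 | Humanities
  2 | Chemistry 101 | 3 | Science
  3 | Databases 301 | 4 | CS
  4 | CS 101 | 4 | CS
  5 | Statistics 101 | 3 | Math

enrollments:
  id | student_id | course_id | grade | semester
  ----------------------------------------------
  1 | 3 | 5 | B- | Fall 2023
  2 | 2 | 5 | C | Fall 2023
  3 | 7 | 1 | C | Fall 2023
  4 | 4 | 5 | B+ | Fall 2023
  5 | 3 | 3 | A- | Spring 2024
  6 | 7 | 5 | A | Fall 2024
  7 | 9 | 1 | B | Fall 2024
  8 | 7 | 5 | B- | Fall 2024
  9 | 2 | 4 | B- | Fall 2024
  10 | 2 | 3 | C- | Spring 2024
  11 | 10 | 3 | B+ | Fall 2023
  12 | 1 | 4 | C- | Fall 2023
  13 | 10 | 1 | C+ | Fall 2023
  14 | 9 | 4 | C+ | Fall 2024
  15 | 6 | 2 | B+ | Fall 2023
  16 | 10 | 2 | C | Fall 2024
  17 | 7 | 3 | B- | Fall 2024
SELECT name, year FROM students WHERE year <= (SELECT AVG(year) FROM students)

Execution result:
name | year
Bob Jones | 1
Kate Smith | 1
Carol Miller | 2
Quinn Jones | 2
Henry Johnson | 2
Frank Williams | 2
Frank Williams | 2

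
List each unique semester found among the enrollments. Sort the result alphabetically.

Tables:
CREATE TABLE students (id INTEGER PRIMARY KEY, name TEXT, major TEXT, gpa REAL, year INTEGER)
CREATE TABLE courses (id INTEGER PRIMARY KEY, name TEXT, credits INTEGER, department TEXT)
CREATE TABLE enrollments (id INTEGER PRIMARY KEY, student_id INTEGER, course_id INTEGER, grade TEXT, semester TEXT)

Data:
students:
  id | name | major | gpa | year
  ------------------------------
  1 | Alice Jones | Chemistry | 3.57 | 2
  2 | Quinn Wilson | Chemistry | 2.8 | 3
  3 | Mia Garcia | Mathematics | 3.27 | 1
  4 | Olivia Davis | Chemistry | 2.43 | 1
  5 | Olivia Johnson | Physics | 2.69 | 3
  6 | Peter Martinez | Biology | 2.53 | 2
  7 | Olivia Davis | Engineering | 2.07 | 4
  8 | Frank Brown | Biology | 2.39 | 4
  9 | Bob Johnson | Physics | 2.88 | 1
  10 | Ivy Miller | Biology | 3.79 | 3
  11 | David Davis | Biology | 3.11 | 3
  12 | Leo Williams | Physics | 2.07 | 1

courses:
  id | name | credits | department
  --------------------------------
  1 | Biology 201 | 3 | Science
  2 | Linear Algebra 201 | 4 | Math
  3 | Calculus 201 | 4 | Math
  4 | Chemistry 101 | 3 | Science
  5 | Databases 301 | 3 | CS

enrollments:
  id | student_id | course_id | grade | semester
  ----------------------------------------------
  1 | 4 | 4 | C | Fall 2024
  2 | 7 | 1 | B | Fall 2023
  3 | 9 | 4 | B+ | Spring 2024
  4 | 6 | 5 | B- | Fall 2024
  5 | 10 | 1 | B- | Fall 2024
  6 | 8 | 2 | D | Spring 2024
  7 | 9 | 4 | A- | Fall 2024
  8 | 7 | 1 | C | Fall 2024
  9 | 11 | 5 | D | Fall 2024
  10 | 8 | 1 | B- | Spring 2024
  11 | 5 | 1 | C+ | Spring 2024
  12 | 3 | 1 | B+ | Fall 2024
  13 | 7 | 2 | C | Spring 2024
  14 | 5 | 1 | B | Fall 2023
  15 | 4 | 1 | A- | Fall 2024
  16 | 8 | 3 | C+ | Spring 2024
SELECT DISTINCT semester FROM enrollments ORDER BY semester

Execution result:
semester
Fall 2023
Fall 2024
Spring 2024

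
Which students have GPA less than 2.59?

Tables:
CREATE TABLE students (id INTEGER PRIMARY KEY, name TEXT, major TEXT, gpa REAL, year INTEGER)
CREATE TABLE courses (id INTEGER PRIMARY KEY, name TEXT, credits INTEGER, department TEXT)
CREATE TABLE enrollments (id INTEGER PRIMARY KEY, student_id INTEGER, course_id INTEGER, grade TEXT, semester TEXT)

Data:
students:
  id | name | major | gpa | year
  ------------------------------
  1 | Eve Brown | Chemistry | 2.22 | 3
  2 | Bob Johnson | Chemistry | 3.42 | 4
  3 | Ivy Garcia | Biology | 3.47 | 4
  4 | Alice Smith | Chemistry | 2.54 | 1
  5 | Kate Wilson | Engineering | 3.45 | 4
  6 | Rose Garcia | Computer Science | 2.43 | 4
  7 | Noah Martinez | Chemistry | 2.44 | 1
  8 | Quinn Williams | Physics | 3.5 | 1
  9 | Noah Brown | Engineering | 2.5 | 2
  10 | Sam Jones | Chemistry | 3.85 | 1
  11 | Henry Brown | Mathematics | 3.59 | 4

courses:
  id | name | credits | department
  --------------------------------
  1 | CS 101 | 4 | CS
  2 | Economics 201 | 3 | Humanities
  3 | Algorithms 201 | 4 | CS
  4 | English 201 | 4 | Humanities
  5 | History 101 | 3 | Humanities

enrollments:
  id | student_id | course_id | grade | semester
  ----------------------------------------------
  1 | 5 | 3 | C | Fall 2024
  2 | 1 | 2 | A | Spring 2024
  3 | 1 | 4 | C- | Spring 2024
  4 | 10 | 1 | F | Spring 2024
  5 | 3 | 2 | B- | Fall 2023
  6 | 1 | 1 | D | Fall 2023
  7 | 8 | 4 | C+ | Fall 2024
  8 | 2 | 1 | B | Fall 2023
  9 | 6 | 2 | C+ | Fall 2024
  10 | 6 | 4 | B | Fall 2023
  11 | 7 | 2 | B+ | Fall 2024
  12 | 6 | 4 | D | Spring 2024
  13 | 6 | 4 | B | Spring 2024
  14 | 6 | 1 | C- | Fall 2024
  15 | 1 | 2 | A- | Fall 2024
SELECT name, gpa FROM students WHERE gpa < 2.59

Execution result:
name | gpa
Eve Brown | 2.22
Alice Smith | 2.54
Rose Garcia | 2.43
Noah Martinez | 2.44
Noah Brown | 2.50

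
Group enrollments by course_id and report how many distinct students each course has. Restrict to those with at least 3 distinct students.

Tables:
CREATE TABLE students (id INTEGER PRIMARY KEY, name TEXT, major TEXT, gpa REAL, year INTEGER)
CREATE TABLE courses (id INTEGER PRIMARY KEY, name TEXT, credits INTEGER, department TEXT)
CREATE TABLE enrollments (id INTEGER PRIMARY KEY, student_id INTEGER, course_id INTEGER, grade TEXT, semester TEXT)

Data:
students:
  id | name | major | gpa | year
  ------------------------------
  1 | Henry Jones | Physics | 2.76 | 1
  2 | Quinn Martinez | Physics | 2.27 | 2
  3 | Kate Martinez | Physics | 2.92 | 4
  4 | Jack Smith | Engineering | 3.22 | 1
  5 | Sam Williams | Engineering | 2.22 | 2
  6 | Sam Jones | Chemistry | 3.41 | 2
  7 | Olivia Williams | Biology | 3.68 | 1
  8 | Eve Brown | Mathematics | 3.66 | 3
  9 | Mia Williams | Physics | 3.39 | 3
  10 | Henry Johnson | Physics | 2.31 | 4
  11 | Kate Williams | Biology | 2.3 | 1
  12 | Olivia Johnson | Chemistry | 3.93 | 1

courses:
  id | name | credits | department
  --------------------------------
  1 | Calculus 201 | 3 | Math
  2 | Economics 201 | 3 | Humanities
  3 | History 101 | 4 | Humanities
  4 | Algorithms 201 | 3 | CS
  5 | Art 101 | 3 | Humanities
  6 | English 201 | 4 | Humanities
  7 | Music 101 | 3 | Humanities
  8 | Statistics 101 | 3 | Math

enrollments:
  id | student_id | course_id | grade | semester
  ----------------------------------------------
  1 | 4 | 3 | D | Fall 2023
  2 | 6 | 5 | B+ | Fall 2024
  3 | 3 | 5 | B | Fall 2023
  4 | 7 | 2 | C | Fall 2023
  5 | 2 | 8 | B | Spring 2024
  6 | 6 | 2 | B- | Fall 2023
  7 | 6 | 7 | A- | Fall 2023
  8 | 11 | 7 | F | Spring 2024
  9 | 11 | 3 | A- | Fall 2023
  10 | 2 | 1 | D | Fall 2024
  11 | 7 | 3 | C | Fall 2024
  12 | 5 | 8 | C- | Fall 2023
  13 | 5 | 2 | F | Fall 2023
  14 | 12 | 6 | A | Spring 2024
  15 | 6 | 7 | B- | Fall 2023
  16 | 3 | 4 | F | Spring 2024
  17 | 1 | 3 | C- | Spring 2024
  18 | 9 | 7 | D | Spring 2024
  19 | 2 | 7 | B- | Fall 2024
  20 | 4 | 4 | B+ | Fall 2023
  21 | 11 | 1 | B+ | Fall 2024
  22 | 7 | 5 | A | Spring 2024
SELECT course_id, COUNT(DISTINCT student_id) AS distinct_student_count FROM enrollments GROUP BY course_id HAVING COUNT(DISTINCT student_id) >= 3

Execution result:
course_id | distinct_student_count
2 | 3
3 | 4
5 | 3
7 | 4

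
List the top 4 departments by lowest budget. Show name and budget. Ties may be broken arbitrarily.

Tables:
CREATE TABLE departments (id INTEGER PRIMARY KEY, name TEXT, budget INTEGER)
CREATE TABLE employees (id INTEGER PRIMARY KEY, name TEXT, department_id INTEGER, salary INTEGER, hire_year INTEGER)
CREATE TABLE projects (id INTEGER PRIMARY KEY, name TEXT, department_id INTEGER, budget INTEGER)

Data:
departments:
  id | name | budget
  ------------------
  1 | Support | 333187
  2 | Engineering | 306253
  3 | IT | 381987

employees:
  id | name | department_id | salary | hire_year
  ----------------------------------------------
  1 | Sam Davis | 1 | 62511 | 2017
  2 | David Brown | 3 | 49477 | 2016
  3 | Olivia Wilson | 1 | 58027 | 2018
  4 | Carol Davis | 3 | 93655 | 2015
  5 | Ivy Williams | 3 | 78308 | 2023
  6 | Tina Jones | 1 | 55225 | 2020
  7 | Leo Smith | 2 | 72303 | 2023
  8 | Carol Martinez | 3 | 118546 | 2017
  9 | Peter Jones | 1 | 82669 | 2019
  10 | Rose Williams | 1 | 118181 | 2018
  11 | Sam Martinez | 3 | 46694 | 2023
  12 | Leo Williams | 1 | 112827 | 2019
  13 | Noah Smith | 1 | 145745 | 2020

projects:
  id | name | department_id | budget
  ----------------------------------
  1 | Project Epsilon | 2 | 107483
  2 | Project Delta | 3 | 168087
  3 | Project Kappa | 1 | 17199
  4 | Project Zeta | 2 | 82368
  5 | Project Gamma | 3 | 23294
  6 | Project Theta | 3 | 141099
SELECT name, budget FROM departments ORDER BY budget ASC LIMIT 4

Execution result:
name | budget
Engineering | 306253
Support | 333187
IT | 381987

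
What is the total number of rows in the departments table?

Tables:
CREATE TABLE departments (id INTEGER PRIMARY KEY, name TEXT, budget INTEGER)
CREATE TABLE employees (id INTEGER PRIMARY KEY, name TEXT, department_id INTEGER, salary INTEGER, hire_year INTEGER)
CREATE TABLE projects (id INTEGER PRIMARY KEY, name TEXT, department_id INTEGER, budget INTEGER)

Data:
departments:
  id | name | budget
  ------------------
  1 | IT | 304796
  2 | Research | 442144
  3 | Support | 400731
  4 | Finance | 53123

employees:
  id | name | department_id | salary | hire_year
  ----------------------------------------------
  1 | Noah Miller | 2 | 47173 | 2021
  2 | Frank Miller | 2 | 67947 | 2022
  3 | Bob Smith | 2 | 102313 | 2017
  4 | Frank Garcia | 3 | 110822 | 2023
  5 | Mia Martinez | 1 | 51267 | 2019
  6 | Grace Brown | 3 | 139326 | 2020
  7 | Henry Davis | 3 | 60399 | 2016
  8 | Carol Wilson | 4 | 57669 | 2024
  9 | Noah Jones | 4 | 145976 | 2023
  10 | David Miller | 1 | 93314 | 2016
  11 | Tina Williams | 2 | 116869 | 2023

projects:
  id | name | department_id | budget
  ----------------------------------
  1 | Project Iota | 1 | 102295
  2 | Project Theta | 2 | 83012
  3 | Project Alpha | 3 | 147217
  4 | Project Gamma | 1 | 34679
SELECT COUNT(*) FROM departments

Execution result:
4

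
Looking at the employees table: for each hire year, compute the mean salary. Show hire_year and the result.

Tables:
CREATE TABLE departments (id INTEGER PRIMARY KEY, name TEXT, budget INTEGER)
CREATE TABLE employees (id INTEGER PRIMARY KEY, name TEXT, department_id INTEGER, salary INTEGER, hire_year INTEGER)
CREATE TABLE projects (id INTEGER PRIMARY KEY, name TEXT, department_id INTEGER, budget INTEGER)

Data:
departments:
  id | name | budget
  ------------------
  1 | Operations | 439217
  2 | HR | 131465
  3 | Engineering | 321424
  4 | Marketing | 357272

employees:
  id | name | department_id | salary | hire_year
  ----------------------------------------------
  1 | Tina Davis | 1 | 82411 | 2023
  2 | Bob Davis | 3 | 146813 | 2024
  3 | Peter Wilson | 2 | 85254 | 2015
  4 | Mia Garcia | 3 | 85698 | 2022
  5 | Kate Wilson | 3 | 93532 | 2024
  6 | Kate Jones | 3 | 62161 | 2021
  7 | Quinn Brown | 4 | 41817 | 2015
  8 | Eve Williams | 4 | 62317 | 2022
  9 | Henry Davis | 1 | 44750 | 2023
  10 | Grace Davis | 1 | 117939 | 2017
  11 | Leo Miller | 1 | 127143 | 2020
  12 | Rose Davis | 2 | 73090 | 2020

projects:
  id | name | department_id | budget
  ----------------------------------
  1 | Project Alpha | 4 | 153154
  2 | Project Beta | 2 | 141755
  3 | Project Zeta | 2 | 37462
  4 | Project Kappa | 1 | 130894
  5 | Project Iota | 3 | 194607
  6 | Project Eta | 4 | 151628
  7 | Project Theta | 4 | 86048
SELECT hire_year, AVG(salary) AS avg_salary FROM employees GROUP BY hire_year

Execution result:
hire_year | avg_salary
2015 | 63535.50
2017 | 117939.00
2020 | 100116.50
2021 | 62161.00
2022 | 74007.50
2023 | 63580.50
2024 | 120172.50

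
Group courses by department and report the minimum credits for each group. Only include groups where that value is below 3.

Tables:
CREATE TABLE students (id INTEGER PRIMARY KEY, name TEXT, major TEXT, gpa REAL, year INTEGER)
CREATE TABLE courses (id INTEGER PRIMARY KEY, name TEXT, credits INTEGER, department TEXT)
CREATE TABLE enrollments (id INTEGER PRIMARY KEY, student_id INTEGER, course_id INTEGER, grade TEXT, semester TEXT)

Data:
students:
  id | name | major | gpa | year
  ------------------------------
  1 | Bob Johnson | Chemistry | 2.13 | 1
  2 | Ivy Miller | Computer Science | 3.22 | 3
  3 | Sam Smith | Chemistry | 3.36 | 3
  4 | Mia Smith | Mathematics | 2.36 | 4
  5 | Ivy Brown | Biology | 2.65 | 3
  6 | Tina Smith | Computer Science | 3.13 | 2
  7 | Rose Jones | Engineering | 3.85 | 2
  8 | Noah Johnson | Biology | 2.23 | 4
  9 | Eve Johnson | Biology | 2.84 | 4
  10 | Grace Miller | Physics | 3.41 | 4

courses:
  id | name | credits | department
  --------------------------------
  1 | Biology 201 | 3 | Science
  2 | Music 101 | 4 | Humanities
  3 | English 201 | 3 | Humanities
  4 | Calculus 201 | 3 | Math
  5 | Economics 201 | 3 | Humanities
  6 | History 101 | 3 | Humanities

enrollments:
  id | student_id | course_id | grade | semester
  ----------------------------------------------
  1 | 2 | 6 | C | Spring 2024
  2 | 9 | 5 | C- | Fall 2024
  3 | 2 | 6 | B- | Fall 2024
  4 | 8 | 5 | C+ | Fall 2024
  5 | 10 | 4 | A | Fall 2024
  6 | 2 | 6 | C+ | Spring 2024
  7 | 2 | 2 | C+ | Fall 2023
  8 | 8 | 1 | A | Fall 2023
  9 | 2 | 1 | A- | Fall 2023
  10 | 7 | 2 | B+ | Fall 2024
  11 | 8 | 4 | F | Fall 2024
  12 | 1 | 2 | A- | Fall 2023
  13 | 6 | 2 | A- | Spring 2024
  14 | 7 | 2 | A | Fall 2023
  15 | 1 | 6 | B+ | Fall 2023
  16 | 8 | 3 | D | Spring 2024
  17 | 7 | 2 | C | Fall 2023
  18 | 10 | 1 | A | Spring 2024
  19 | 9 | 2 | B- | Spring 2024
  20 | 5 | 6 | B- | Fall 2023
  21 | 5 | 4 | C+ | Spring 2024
SELECT department, MIN(credits) AS min_credits FROM courses GROUP BY department HAVING MIN(credits) < 3

Execution result:
(no rows)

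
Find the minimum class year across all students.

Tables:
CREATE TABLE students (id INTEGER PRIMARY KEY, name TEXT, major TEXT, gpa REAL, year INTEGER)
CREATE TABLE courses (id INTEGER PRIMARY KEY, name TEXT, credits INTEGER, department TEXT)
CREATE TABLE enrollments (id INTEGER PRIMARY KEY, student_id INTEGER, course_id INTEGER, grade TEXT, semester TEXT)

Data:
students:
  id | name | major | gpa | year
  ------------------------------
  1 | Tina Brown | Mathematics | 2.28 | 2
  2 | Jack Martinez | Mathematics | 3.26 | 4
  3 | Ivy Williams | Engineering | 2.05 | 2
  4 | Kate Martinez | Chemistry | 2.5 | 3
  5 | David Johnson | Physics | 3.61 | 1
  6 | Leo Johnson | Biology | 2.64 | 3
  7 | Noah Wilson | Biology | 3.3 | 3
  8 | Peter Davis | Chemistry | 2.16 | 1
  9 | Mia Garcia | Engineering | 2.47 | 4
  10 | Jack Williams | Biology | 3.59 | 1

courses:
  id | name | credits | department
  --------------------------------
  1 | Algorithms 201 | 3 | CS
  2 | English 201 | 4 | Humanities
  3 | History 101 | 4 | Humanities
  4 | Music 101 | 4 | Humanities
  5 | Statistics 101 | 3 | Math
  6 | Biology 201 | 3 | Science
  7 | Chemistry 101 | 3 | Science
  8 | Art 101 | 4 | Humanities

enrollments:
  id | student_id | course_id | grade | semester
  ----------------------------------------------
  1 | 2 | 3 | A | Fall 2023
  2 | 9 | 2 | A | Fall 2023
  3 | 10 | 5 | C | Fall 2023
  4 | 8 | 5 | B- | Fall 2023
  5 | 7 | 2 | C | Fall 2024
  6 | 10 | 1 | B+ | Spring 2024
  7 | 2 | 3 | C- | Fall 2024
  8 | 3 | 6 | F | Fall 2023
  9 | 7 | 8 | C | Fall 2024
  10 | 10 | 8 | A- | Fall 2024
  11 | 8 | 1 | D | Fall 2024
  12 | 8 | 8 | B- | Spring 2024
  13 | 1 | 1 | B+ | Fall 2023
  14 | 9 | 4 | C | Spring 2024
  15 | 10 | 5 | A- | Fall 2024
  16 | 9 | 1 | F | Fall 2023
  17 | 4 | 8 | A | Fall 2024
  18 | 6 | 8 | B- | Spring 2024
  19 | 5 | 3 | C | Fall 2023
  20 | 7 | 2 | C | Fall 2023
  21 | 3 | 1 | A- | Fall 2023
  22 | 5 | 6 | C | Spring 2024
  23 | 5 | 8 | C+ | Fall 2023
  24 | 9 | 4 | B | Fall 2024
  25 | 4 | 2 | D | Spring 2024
SELECT MIN(year) FROM students

Execution result:
1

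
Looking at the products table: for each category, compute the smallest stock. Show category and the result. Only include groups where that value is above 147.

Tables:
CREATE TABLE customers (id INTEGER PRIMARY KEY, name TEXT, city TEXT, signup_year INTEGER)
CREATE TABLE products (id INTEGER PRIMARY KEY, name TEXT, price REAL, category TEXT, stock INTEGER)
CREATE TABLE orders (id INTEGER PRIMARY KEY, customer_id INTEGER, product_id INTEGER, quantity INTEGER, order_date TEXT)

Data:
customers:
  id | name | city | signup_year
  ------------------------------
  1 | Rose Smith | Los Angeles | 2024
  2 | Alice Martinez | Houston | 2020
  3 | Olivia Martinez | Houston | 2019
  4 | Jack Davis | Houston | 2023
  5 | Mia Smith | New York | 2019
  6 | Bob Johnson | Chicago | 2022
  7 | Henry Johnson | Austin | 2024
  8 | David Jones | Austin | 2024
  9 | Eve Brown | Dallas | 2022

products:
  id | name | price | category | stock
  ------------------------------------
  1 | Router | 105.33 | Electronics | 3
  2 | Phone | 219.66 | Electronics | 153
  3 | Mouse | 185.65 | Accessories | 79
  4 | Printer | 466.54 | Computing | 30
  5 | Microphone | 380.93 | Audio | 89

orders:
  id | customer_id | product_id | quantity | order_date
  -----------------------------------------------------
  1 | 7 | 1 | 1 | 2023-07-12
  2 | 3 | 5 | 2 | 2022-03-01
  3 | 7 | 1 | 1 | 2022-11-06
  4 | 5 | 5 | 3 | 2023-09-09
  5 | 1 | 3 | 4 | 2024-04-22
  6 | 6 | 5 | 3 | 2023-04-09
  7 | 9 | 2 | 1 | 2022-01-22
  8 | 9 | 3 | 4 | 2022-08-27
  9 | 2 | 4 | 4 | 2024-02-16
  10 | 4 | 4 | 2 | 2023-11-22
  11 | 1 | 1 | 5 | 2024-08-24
SELECT category, MIN(stock) AS min_stock FROM products GROUP BY category HAVING MIN(stock) > 147

Execution result:
(no rows)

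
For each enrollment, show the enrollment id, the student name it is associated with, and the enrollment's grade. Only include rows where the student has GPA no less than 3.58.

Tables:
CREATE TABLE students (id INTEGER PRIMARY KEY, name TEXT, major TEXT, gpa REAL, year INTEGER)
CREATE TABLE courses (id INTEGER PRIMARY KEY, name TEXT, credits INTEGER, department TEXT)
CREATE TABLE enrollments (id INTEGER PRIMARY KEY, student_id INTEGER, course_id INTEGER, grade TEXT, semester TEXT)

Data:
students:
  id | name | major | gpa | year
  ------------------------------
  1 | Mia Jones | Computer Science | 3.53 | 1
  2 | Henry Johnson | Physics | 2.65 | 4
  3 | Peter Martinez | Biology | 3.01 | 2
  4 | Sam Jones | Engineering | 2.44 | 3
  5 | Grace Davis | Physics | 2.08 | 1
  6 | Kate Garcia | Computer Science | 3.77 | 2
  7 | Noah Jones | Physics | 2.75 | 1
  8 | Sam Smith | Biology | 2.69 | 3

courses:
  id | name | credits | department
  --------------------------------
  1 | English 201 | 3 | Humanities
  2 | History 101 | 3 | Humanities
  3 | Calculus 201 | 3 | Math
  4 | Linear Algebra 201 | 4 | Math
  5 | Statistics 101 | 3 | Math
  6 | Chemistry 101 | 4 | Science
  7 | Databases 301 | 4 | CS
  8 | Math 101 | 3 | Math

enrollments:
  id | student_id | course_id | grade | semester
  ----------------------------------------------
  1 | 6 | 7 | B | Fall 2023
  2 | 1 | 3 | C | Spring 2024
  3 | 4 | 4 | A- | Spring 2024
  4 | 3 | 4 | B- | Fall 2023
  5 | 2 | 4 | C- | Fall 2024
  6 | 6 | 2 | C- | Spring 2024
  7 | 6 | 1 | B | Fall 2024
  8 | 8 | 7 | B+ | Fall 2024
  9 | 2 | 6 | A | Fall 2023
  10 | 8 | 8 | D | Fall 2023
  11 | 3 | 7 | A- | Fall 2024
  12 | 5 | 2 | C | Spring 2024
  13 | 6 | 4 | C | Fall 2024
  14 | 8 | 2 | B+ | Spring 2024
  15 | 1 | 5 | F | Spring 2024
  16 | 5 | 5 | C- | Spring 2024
SELECT c.id, p.name AS student, c.grade FROM enrollments c JOIN students p ON c.student_id = p.id WHERE p.gpa >= 3.58

Execution result:
id | student | grade
1 | Kate Garcia | B
6 | Kate Garcia | C-
7 | Kate Garcia | B
13 | Kate Garcia | C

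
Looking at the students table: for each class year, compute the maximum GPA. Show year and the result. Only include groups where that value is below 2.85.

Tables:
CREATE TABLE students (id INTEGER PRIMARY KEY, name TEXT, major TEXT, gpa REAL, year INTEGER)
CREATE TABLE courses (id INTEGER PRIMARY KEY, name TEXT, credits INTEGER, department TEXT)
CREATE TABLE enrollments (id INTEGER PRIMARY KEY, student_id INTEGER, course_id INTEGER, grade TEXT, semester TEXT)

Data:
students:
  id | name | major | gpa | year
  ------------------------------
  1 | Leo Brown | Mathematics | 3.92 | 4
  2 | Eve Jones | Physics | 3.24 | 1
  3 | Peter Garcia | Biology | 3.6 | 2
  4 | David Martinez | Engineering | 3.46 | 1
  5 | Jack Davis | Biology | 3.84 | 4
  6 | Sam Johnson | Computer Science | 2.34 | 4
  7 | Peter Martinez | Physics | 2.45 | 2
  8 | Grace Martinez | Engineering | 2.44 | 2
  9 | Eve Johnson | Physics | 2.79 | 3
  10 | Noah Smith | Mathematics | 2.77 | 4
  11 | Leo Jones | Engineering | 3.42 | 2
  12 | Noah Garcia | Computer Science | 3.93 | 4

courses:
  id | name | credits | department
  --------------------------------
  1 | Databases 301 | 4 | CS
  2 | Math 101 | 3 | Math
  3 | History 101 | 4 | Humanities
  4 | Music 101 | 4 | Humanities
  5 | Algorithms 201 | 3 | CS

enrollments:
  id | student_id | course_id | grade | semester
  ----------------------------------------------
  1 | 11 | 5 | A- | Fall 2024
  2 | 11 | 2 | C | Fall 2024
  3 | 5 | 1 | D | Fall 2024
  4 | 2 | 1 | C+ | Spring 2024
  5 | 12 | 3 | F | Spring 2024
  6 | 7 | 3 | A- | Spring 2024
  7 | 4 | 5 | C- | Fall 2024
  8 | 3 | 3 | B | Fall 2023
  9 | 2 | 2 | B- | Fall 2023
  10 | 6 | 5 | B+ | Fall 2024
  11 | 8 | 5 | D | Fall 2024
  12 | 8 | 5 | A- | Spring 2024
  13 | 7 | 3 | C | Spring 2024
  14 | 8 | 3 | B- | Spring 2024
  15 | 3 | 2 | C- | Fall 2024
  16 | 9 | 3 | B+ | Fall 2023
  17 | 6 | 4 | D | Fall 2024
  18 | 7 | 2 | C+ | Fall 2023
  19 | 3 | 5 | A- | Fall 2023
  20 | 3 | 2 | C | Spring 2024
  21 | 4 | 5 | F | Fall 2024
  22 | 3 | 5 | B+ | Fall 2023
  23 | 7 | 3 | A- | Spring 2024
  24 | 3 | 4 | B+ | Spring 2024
SELECT year, MAX(gpa) AS max_gpa FROM students GROUP BY year HAVING MAX(gpa) < 2.85

Execution result:
year | max_gpa
3 | 2.79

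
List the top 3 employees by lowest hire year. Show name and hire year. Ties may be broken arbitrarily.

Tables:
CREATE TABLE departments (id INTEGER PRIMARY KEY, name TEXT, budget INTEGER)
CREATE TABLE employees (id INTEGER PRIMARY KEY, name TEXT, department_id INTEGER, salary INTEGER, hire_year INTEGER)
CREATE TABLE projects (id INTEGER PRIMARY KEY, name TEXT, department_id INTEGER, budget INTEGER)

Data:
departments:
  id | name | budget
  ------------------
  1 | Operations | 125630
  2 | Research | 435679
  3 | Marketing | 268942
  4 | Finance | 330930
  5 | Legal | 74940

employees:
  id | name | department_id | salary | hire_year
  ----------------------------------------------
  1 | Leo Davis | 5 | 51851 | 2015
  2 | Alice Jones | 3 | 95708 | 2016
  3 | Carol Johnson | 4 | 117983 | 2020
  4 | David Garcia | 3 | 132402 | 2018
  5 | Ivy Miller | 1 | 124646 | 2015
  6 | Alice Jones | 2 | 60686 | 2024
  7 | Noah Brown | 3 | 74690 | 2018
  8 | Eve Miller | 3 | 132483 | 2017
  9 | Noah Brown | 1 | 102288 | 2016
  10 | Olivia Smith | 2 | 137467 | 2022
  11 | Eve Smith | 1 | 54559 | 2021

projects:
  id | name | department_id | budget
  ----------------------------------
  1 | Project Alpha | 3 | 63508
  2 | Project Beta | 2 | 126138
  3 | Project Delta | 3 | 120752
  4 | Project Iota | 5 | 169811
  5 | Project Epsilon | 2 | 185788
SELECT name, hire_year FROM employees ORDER BY hire_year ASC LIMIT 3

Execution result:
name | hire_year
Leo Davis | 2015
Ivy Miller | 2015
Alice Jones | 2016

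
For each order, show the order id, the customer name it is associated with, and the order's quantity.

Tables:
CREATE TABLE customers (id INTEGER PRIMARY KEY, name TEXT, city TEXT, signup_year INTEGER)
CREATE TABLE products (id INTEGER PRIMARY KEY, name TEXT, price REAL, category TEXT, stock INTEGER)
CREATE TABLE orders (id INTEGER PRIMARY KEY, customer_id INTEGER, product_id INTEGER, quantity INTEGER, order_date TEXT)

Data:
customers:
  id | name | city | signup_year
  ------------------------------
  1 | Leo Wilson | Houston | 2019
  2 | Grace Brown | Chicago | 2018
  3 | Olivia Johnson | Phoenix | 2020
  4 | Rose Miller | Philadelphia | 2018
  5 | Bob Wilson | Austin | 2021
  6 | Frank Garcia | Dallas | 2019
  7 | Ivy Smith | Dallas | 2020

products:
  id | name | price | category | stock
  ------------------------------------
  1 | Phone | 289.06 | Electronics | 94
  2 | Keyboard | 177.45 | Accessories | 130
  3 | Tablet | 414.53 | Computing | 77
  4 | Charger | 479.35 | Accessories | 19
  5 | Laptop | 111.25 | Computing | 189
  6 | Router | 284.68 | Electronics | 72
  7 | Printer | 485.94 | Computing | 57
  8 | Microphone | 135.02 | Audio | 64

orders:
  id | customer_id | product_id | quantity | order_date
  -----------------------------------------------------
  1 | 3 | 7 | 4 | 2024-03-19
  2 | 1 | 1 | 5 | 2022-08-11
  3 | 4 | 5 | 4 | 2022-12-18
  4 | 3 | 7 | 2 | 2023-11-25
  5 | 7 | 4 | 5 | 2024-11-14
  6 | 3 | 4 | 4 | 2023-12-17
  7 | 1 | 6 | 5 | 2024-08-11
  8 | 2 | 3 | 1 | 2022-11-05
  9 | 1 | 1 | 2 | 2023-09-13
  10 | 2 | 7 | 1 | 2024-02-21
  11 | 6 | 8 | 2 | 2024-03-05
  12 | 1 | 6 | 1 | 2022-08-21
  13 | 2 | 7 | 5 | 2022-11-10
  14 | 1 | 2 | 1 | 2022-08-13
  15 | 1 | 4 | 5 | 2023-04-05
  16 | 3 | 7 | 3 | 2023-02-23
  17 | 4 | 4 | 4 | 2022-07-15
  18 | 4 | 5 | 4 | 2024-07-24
SELECT c.id, p.name AS customer, c.quantity FROM orders c JOIN customers p ON c.customer_id = p.id

Execution result:
id | customer | quantity
1 | Olivia Johnson | 4
2 | Leo Wilson | 5
3 | Rose Miller | 4
4 | Olivia Johnson | 2
5 | Ivy Smith | 5
6 | Olivia Johnson | 4
7 | Leo Wilson | 5
8 | Grace Brown | 1
9 | Leo Wilson | 2
10 | Grace Brown | 1
11 | Frank Garcia | 2
12 | Leo Wilson | 1
13 | Grace Brown | 5
14 | Leo Wilson | 1
15 | Leo Wilson | 5
16 | Olivia Johnson | 3
17 | Rose Miller | 4
18 | Rose Miller | 4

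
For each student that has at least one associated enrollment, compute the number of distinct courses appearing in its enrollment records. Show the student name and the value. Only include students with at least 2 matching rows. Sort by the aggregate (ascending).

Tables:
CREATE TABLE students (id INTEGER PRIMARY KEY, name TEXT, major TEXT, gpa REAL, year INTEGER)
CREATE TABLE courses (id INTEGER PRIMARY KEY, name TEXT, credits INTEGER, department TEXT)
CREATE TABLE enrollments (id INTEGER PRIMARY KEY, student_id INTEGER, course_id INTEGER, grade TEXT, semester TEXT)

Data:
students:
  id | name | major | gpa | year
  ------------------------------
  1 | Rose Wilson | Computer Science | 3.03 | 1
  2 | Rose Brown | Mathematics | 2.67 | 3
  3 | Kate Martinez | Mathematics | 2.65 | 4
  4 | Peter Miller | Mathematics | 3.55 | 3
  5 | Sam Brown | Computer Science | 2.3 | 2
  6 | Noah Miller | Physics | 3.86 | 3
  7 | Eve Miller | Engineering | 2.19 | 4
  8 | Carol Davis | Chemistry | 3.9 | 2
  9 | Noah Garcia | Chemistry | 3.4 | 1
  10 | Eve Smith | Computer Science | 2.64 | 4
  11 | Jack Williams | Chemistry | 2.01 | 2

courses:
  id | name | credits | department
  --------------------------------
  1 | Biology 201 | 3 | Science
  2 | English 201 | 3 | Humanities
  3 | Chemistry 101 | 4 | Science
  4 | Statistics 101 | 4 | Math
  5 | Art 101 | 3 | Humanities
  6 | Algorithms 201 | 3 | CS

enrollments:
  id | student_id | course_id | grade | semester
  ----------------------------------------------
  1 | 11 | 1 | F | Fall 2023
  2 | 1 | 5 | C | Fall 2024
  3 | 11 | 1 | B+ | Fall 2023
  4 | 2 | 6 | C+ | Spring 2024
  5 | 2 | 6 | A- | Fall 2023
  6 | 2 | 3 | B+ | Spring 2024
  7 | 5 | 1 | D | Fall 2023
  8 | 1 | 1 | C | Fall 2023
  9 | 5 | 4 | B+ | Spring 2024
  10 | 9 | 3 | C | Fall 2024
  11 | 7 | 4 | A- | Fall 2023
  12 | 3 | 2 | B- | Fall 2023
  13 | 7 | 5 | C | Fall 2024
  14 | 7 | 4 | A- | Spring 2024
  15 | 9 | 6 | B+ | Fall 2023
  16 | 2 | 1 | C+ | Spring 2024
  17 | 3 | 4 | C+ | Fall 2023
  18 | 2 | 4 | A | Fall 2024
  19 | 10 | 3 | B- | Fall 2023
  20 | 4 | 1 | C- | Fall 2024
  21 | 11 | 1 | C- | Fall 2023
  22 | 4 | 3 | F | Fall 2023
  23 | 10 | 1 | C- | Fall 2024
SELECT p.name, COUNT(DISTINCT c.course_id) AS distinct_course_count FROM enrollments c JOIN students p ON c.student_id = p.id GROUP BY p.id, p.name HAVING COUNT(*) >= 2 ORDER BY distinct_course_count ASC

Execution result:
name | distinct_course_count
Jack Williams | 1
Rose Wilson | 2
Kate Martinez | 2
Peter Miller | 2
Sam Brown | 2
Eve Miller | 2
Noah Garcia | 2
Eve Smith | 2
Rose Brown | 4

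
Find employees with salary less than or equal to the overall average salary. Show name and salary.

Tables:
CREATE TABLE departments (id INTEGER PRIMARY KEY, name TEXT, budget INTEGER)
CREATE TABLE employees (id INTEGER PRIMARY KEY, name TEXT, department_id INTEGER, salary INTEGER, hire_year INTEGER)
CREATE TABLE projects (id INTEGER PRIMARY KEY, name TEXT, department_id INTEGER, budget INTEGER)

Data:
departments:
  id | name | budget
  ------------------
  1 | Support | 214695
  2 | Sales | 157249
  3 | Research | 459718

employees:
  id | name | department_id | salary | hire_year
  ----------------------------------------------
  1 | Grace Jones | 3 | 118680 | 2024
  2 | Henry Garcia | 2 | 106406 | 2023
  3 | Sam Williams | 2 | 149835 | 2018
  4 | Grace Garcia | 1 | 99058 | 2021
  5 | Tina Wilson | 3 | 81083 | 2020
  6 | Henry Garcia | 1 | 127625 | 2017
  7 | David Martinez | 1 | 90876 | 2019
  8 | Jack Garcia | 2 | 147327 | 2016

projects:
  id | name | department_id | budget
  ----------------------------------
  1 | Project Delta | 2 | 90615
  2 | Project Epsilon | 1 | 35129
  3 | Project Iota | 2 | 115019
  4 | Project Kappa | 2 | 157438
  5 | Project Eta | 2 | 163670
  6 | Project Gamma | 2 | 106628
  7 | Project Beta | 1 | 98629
SELECT name, salary FROM employees WHERE salary <= (SELECT AVG(salary) FROM employees)

Execution result:
name | salary
Henry Garcia | 106406
Grace Garcia | 99058
Tina Wilson | 81083
David Martinez | 90876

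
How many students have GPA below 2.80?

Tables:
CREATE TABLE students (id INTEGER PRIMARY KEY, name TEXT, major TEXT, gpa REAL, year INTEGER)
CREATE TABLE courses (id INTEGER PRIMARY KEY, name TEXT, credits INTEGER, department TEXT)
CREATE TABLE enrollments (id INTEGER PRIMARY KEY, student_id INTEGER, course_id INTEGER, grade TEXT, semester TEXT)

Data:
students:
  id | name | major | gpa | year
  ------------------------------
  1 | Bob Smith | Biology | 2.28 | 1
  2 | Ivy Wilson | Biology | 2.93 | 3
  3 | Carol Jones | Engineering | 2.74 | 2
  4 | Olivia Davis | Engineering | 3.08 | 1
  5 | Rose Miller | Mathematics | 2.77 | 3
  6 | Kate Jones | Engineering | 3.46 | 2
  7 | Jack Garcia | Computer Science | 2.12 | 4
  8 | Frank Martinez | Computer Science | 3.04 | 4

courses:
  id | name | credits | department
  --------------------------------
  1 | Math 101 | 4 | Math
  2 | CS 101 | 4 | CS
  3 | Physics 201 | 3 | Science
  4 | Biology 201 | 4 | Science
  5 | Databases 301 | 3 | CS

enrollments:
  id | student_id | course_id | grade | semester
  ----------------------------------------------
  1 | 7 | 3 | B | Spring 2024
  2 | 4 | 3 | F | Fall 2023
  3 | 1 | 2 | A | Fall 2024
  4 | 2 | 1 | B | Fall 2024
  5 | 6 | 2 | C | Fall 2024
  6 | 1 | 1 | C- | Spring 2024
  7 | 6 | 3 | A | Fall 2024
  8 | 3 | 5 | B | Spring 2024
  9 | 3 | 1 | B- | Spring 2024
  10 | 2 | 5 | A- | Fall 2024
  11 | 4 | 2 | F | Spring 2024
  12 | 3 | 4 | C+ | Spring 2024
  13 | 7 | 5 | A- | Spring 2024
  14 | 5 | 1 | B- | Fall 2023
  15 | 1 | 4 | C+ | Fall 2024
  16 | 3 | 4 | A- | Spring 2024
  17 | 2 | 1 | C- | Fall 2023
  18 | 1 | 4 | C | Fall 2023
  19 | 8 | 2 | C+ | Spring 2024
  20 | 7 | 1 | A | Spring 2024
SELECT COUNT(*) FROM students WHERE gpa < 2.8

Execution result:
4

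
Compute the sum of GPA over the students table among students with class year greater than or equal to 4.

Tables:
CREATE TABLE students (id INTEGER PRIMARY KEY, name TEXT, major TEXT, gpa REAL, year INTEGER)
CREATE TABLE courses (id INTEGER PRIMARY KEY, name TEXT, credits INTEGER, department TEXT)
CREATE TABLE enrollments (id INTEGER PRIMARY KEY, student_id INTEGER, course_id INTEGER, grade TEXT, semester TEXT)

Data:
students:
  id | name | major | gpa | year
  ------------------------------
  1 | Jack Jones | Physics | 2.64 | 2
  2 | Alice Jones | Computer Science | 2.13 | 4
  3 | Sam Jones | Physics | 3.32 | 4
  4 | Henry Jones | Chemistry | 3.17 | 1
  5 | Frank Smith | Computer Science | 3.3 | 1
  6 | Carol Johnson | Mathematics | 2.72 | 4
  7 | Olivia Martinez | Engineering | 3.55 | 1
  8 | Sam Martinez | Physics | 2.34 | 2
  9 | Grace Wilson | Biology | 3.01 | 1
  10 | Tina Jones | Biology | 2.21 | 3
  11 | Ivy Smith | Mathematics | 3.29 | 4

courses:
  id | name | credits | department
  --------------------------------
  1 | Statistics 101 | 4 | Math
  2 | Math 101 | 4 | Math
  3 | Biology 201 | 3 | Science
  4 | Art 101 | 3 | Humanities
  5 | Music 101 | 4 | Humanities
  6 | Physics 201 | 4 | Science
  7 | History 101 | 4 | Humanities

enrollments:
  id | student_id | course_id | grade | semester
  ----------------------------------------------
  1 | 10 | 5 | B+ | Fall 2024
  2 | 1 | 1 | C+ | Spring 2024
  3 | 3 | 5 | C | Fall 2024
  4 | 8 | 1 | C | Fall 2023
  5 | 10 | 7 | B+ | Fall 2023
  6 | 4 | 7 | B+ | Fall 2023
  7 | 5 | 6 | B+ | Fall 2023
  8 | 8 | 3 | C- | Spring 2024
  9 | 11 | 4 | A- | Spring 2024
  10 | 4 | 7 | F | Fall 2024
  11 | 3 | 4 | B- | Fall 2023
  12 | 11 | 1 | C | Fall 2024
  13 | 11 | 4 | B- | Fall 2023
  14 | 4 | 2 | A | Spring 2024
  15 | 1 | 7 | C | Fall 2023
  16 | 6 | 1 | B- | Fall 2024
SELECT SUM(gpa) FROM students WHERE year >= 4

Execution result:
11.46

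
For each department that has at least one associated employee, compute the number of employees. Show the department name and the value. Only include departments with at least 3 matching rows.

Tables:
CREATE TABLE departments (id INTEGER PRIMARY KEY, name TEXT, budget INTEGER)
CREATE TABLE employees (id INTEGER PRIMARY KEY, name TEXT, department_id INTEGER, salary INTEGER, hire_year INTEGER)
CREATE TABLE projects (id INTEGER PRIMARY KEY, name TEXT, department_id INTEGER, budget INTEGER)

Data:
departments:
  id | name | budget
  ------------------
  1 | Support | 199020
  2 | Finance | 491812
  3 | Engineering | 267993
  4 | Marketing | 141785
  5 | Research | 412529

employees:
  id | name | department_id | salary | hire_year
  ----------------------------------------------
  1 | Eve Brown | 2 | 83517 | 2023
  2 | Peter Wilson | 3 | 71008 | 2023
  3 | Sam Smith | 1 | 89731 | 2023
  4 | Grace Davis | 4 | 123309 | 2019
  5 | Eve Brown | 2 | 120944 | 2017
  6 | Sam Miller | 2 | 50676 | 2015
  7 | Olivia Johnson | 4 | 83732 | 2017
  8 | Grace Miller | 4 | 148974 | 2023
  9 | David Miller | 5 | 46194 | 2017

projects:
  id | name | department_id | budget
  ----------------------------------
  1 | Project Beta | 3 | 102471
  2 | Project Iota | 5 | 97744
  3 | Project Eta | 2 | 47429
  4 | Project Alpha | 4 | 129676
SELECT p.name, COUNT(*) AS n FROM employees c JOIN departments p ON c.department_id = p.id GROUP BY p.id, p.name HAVING COUNT(*) >= 3

Execution result:
name | n
Finance | 3
Marketing | 3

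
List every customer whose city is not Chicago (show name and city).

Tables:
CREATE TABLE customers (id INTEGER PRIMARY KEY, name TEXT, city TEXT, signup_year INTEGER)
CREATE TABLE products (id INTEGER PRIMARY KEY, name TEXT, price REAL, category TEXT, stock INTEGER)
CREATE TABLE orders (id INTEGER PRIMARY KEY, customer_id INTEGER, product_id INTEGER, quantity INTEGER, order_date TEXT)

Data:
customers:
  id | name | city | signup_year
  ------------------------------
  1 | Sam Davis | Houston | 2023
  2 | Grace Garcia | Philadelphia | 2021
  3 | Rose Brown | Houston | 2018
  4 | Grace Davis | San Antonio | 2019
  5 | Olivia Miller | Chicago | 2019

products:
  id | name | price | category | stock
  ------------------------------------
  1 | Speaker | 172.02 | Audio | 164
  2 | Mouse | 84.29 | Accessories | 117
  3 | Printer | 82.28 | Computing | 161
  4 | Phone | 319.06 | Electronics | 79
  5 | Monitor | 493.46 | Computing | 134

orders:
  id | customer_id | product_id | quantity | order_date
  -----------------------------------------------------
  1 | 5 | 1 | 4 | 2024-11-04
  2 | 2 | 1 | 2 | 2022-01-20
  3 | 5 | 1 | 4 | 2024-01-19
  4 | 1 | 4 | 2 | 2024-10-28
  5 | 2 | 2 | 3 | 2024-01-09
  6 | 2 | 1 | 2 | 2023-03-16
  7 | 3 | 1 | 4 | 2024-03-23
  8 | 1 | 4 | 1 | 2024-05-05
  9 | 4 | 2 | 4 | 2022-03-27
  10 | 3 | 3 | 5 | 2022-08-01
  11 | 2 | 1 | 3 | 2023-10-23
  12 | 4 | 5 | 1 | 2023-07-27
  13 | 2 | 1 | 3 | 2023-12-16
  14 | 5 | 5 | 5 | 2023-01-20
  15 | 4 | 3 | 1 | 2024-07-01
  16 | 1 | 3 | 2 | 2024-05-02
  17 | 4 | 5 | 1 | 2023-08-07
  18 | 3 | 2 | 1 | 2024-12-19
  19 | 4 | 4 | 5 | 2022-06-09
SELECT name, city FROM customers WHERE city <> 'Chicago'

Execution result:
name | city
Sam Davis | Houston
Grace Garcia | Philadelphia
Rose Brown | Houston
Grace Davis | San Antonio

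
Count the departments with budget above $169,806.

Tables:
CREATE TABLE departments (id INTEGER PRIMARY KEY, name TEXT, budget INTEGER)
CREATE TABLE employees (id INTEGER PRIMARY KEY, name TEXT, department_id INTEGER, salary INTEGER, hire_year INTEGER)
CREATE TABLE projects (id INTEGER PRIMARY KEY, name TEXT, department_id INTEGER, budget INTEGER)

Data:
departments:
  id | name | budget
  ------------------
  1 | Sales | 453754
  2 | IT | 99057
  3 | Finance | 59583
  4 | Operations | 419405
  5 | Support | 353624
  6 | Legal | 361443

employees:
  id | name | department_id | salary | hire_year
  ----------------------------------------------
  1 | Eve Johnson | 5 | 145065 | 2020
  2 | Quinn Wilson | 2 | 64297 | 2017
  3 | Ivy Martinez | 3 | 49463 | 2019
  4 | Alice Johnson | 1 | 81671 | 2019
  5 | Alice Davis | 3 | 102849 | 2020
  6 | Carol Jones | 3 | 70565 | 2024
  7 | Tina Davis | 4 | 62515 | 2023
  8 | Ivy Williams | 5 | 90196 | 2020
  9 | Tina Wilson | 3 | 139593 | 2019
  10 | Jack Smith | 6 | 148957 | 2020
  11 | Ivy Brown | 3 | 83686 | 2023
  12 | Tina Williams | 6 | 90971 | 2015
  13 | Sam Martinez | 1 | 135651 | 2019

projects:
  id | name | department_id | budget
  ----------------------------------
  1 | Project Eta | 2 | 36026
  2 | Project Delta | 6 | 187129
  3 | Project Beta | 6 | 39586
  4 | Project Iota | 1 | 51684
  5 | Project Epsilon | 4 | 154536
SELECT COUNT(*) FROM departments WHERE budget > 169806

Execution result:
4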